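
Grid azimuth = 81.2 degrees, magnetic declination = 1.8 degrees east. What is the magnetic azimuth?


magnetic azimuth = grid azimuth - declination (east +ve)
mag_az = 81.2 - 1.8 = 79.4 degrees

79.4 degrees


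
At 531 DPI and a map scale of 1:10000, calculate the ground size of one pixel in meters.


pixel_cm = 2.54 / 531 ≈ 0.004783 cm
ground = pixel_cm * 10000 / 100 = 2.54 * 10000 / (531 * 100) = 25400 / 53100 ≈ 0.48 m

0.48 m


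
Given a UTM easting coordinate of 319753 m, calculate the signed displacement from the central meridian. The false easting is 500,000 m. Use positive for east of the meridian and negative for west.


displacement = 319753 - 500000 = -180247 m

-180247 m


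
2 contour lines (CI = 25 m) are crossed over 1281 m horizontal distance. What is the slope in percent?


elevation change = 2 * 25 = 50 m
slope = 50 / 1281 * 100 = 3.9%

3.9%


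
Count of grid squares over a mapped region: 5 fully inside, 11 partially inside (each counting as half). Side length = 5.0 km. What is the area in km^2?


effective squares = 5 + 11 * 0.5 = 10.5
area = 10.5 * 25.0 = 262.5 km^2

262.5 km^2


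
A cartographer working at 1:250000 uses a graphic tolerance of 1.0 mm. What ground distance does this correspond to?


ground = 1.0 mm * 250000 / 1000 = 250.0 m

250.0 m


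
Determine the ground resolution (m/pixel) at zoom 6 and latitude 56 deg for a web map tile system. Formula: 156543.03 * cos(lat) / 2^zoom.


res = 156543.03 * cos(56) / 2^6 = 156543.03 * 0.5591929 / 64 = 1367.78 m/pixel

1367.78 m/pixel


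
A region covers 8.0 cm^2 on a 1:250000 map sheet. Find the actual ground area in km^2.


ground_area = 8.0 * (250000/100)^2 = 50000000.0 m^2 = 50.0 km^2

50.0 km^2


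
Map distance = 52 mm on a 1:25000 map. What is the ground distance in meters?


ground = 52 mm * 25000 / 1000 = 1300.0 m

1300.0 m


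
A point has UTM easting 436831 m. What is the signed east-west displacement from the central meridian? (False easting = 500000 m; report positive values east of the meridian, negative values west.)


displacement = 436831 - 500000 = -63169 m

-63169 m


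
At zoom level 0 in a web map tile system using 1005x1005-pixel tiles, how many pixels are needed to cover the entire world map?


tiles per axis = 2^0 = 1
total tiles = 1^2 = 1
pixels per axis = 1 * 1005 = 1005
total pixels = 1005^2 = 1010025

1010025 pixels


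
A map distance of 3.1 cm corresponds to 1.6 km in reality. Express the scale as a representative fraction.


ground = 1.6 km = 160000 cm; RF denominator = ground / map = 160000 / 3.1 ≈ 51613; RF = 1:51613

1:51613


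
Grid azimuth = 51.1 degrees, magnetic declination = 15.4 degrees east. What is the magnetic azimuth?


magnetic azimuth = grid azimuth - declination (east +ve)
mag_az = 51.1 - 15.4 = 35.7 degrees

35.7 degrees


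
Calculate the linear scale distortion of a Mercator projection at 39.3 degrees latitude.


SF = 1 / cos(39.3) = 1 / 0.77384 = 1.292

1.292


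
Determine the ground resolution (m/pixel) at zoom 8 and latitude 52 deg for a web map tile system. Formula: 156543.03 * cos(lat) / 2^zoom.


res = 156543.03 * cos(52) / 2^8 = 156543.03 * 0.61566148 / 256 = 376.47 m/pixel

376.47 m/pixel


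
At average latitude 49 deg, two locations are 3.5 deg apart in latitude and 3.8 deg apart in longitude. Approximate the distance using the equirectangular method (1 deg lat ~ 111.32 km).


dlat_km = 3.5 * 111.32 = 389.62
dlon_km = 3.8 * 111.32 * cos(49) ≈ 277.523
dist = sqrt(389.62^2 + 277.523^2) ≈ 478.4 km

478.4 km


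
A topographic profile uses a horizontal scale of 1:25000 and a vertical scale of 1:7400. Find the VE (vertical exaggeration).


VE = horizontal_scale / vertical_scale = 25000 / 7400 ≈ 3.4

3.4x


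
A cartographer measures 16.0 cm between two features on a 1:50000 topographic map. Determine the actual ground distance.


ground = 16.0 cm * 50000 / 100 = 8000.0 m = 8.0 km

8.0 km


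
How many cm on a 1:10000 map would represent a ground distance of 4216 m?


map_cm = 4216 * 100 / 10000 = 42.16 cm

42.16 cm


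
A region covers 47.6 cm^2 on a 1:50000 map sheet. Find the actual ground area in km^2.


ground_area = 47.6 * (50000/100)^2 = 11900000.0 m^2 = 11.9 km^2

11.9 km^2


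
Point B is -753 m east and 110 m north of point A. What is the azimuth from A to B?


az = atan2(-753, 110) = -81.7 deg
adjusted to 0-360: 278.3 degrees

278.3 degrees


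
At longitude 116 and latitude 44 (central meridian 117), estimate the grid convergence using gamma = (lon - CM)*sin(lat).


gamma = (116 - 117) * sin(44) = -1 * 0.694658 = -0.695 degrees

-0.695 degrees


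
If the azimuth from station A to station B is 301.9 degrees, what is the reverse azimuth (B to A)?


back azimuth = (301.9 + 180) mod 360 = 121.9 degrees

121.9 degrees


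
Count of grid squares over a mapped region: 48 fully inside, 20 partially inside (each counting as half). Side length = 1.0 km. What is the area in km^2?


effective squares = 48 + 20 * 0.5 = 58.0
area = 58.0 * 1.0 = 58.0 km^2

58.0 km^2


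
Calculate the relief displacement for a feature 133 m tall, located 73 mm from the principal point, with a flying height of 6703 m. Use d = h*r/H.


d = h * r / H = 133 * 73 / 6703 = 1.45 mm

1.45 mm


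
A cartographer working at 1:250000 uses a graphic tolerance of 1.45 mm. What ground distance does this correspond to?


ground = 1.45 mm * 250000 / 1000 = 362.5 m

362.5 m


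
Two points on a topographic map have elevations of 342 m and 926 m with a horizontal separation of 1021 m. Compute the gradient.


gradient = (926 - 342) / 1021 = 584 / 1021 = 0.572

0.572


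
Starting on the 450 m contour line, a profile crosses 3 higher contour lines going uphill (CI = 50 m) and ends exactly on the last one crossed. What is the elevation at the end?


elevation = 450 + 3 * 50 = 600 m

600 m


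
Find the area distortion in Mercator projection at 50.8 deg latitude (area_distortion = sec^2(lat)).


area_distortion = 1/cos^2(50.8) = 2.503

2.503


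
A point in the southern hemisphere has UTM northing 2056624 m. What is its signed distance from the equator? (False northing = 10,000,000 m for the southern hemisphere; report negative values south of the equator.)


For southern: actual = 2056624 - 10000000 = -7943376 m

-7943376 m


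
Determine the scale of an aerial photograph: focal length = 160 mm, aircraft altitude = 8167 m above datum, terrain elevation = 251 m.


scale = f / (H - h) = 160 mm / 7916 m = 160 / 7916000 = 1:49475

1:49475


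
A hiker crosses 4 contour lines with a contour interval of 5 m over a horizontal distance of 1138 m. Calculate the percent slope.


elevation change = 4 * 5 = 20 m
slope = 20 / 1138 * 100 = 1.8%

1.8%


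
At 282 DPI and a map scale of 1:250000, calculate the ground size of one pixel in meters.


pixel_cm = 2.54 / 282 ≈ 0.009007 cm
ground = pixel_cm * 250000 / 100 = 2.54 * 250000 / (282 * 100) = 635000 / 28200 ≈ 22.52 m

22.52 m


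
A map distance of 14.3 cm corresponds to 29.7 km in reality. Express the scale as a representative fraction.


ground = 29.7 km = 2970000 cm; RF denominator = ground / map = 2970000 / 14.3 ≈ 207692; RF = 1:207692

1:207692


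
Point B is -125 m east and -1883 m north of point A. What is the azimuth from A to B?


az = atan2(-125, -1883) = -176.2 deg
adjusted to 0-360: 183.8 degrees

183.8 degrees


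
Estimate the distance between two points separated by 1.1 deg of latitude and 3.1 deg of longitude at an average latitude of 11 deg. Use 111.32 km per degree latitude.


dlat_km = 1.1 * 111.32 = 122.452
dlon_km = 3.1 * 111.32 * cos(11) ≈ 338.752
dist = sqrt(122.452^2 + 338.752^2) ≈ 360.2 km

360.2 km


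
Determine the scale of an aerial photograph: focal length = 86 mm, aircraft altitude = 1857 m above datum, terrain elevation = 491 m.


scale = f / (H - h) = 86 mm / 1366 m = 86 / 1366000 = 1:15884

1:15884


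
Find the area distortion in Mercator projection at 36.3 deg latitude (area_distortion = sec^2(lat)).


area_distortion = 1/cos^2(36.3) = 1.54

1.54


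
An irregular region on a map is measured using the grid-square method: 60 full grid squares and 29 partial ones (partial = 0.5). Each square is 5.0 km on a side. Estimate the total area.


effective squares = 60 + 29 * 0.5 = 74.5
area = 74.5 * 25.0 = 1862.5 km^2

1862.5 km^2


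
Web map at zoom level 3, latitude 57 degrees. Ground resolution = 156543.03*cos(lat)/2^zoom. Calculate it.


res = 156543.03 * cos(57) / 2^3 = 156543.03 * 0.54463904 / 8 = 10657.43 m/pixel

10657.43 m/pixel


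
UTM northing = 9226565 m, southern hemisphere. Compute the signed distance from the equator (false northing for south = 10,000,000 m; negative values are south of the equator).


For southern: actual = 9226565 - 10000000 = -773435 m

-773435 m


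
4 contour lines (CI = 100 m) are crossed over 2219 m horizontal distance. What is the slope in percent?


elevation change = 4 * 100 = 400 m
slope = 400 / 2219 * 100 = 18.0%

18.0%


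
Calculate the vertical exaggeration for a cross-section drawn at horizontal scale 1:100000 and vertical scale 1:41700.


VE = horizontal_scale / vertical_scale = 100000 / 41700 ≈ 2.4

2.4x


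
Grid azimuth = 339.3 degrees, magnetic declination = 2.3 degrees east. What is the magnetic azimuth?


magnetic azimuth = grid azimuth - declination (east +ve)
mag_az = 339.3 - 2.3 = 337.0 degrees

337.0 degrees


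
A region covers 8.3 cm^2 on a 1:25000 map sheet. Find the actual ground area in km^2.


ground_area = 8.3 * (25000/100)^2 = 518750.0 m^2 = 0.51875 km^2 ≈ 0.519 km^2

0.519 km^2


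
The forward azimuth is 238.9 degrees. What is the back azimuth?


back azimuth = (238.9 + 180) mod 360 = 58.9 degrees

58.9 degrees


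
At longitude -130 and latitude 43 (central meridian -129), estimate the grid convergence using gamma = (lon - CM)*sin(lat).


gamma = (-130 - -129) * sin(43) = -1 * 0.681998 = -0.682 degrees

-0.682 degrees


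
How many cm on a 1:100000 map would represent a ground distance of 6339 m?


map_cm = 6339 * 100 / 100000 = 6.339 cm ≈ 6.34 cm

6.34 cm


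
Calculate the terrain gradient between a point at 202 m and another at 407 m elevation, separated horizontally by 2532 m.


gradient = (407 - 202) / 2532 = 205 / 2532 = 0.081

0.081


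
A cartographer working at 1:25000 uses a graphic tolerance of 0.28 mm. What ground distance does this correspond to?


ground = 0.28 mm * 25000 / 1000 = 7.0 m

7.0 m


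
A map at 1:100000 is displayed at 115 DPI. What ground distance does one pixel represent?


pixel_cm = 2.54 / 115 ≈ 0.022087 cm
ground = pixel_cm * 100000 / 100 = 2.54 * 100000 / (115 * 100) = 254000 / 11500 ≈ 22.09 m

22.09 m


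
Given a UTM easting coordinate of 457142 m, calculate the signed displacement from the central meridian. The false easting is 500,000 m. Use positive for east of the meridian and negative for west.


displacement = 457142 - 500000 = -42858 m

-42858 m


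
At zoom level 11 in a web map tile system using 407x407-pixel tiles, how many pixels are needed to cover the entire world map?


tiles per axis = 2^11 = 2048
total tiles = 2048^2 = 4194304
pixels per axis = 2048 * 407 = 833536
total pixels = 833536^2 = 694782263296

694782263296 pixels


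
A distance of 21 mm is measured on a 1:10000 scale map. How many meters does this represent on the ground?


ground = 21 mm * 10000 / 1000 = 210.0 m

210.0 m


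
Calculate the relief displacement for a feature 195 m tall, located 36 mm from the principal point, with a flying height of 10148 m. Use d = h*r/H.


d = h * r / H = 195 * 36 / 10148 = 0.69 mm

0.69 mm


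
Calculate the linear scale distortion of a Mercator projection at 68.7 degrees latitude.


SF = 1 / cos(68.7) = 1 / 0.363251 = 2.753

2.753


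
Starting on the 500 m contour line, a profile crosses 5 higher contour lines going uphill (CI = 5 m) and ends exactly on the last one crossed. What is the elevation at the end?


elevation = 500 + 5 * 5 = 525 m

525 m


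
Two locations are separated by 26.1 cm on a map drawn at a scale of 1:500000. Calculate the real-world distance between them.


ground = 26.1 cm * 500000 / 100 = 130500.0 m = 130.5 km

130.5 km


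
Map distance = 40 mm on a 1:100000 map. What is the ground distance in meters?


ground = 40 mm * 100000 / 1000 = 4000.0 m

4000.0 m


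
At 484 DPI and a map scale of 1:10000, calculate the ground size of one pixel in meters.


pixel_cm = 2.54 / 484 ≈ 0.005248 cm
ground = pixel_cm * 10000 / 100 = 2.54 * 10000 / (484 * 100) = 25400 / 48400 ≈ 0.52 m

0.52 m


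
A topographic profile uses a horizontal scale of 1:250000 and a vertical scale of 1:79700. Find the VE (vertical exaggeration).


VE = horizontal_scale / vertical_scale = 250000 / 79700 ≈ 3.1

3.1x


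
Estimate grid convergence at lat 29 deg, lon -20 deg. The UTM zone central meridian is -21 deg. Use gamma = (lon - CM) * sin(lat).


gamma = (-20 - -21) * sin(29) = 1 * 0.48481 = 0.485 degrees

0.485 degrees


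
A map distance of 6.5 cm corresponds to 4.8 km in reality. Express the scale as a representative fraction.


ground = 4.8 km = 480000 cm; RF denominator = ground / map = 480000 / 6.5 ≈ 73846; RF = 1:73846

1:73846


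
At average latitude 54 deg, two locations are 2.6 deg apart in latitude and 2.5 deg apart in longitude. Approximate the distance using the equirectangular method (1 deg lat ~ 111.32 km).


dlat_km = 2.6 * 111.32 = 289.432
dlon_km = 2.5 * 111.32 * cos(54) ≈ 163.581
dist = sqrt(289.432^2 + 163.581^2) ≈ 332.5 km

332.5 km


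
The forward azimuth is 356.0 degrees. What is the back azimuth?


back azimuth = (356.0 + 180) mod 360 = 176.0 degrees

176.0 degrees


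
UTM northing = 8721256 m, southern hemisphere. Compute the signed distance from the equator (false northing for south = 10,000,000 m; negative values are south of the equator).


For southern: actual = 8721256 - 10000000 = -1278744 m

-1278744 m


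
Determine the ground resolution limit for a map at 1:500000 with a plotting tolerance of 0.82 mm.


ground = 0.82 mm * 500000 / 1000 = 410.0 m

410.0 m


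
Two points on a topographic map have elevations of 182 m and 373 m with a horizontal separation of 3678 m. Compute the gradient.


gradient = (373 - 182) / 3678 = 191 / 3678 = 0.0519

0.0519


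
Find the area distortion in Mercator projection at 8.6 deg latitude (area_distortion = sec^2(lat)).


area_distortion = 1/cos^2(8.6) = 1.023

1.023


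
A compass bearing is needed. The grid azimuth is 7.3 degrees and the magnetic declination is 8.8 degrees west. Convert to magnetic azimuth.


magnetic azimuth = grid azimuth - declination (east +ve)
mag_az = 7.3 - -8.8 = 16.1 degrees

16.1 degrees


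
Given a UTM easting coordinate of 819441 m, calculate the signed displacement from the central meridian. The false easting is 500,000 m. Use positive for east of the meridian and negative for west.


displacement = 819441 - 500000 = 319441 m

319441 m


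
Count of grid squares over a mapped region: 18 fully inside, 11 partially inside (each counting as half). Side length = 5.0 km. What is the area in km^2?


effective squares = 18 + 11 * 0.5 = 23.5
area = 23.5 * 25.0 = 587.5 km^2

587.5 km^2


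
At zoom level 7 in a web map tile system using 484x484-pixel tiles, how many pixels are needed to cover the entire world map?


tiles per axis = 2^7 = 128
total tiles = 128^2 = 16384
pixels per axis = 128 * 484 = 61952
total pixels = 61952^2 = 3838050304

3838050304 pixels


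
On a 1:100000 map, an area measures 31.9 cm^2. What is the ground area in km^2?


ground_area = 31.9 * (100000/100)^2 = 31900000.0 m^2 = 31.9 km^2

31.9 km^2


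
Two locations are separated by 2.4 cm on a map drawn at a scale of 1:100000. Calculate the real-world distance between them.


ground = 2.4 cm * 100000 / 100 = 2400.0 m = 2.4 km

2.4 km


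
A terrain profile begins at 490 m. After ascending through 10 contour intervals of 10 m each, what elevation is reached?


elevation = 490 + 10 * 10 = 590 m

590 m


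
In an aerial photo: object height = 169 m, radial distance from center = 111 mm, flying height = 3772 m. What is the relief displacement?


d = h * r / H = 169 * 111 / 3772 = 4.97 mm

4.97 mm


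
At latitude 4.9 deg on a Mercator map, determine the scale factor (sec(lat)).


SF = 1 / cos(4.9) = 1 / 0.996345 = 1.004

1.004


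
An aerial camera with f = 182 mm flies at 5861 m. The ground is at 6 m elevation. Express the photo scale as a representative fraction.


scale = f / (H - h) = 182 mm / 5855 m = 182 / 5855000 = 1:32170

1:32170


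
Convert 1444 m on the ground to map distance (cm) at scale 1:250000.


map_cm = 1444 * 100 / 250000 = 0.5776 cm ≈ 0.58 cm

0.58 cm


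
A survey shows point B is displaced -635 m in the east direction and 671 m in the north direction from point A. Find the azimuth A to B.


az = atan2(-635, 671) = -43.4 deg
adjusted to 0-360: 316.6 degrees

316.6 degrees


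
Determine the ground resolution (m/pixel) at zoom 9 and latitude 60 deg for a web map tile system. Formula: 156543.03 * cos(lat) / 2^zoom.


res = 156543.03 * cos(60) / 2^9 = 156543.03 * 0.5 / 512 = 152.87 m/pixel

152.87 m/pixel


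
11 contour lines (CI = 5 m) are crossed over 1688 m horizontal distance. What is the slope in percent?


elevation change = 11 * 5 = 55 m
slope = 55 / 1688 * 100 = 3.3%

3.3%


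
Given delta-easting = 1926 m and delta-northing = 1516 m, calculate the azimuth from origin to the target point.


az = atan2(1926, 1516) = 51.8 deg
adjusted to 0-360: 51.8 degrees

51.8 degrees


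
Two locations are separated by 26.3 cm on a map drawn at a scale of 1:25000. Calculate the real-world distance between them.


ground = 26.3 cm * 25000 / 100 = 6575.0 m = 6.575 km

6.575 km


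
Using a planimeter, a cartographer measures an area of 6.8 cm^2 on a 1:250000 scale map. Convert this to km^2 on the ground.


ground_area = 6.8 * (250000/100)^2 = 42500000.0 m^2 = 42.5 km^2

42.5 km^2


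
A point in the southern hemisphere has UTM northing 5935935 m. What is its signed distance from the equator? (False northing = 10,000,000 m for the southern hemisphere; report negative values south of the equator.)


For southern: actual = 5935935 - 10000000 = -4064065 m

-4064065 m


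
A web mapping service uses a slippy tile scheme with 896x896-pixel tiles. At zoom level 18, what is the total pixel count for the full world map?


tiles per axis = 2^18 = 262144
total tiles = 262144^2 = 68719476736
pixels per axis = 262144 * 896 = 234881024
total pixels = 234881024^2 = 55169095435288576

55169095435288576 pixels


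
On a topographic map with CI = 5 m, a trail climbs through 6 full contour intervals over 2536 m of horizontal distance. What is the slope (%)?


elevation change = 6 * 5 = 30 m
slope = 30 / 2536 * 100 = 1.2%

1.2%


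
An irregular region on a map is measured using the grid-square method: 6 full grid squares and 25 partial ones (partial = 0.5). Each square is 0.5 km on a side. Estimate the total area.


effective squares = 6 + 25 * 0.5 = 18.5
area = 18.5 * 0.25 = 4.625 km^2

4.625 km^2


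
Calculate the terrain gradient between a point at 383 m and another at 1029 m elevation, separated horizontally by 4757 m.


gradient = (1029 - 383) / 4757 = 646 / 4757 = 0.1358

0.1358


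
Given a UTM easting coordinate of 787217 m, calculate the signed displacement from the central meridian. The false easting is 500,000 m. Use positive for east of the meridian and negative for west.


displacement = 787217 - 500000 = 287217 m

287217 m


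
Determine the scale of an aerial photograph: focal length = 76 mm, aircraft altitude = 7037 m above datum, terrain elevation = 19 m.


scale = f / (H - h) = 76 mm / 7018 m = 76 / 7018000 = 1:92342

1:92342


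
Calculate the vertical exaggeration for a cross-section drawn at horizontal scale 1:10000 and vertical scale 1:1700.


VE = horizontal_scale / vertical_scale = 10000 / 1700 ≈ 5.9

5.9x


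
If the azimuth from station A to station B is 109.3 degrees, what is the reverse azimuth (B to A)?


back azimuth = (109.3 + 180) mod 360 = 289.3 degrees

289.3 degrees


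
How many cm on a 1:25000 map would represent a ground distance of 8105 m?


map_cm = 8105 * 100 / 25000 = 32.42 cm

32.42 cm


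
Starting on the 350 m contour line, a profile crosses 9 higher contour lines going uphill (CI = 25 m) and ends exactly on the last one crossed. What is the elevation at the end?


elevation = 350 + 9 * 25 = 575 m

575 m


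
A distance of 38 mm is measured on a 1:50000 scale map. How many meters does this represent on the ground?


ground = 38 mm * 50000 / 1000 = 1900.0 m

1900.0 m


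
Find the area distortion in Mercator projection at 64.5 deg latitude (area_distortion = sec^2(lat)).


area_distortion = 1/cos^2(64.5) = 5.395

5.395


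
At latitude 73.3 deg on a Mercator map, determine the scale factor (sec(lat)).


SF = 1 / cos(73.3) = 1 / 0.287361 = 3.48

3.48


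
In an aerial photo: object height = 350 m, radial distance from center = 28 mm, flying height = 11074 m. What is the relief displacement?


d = h * r / H = 350 * 28 / 11074 = 0.88 mm

0.88 mm


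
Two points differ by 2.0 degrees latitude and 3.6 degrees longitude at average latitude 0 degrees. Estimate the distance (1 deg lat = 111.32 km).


dlat_km = 2.0 * 111.32 = 222.64
dlon_km = 3.6 * 111.32 * cos(0) ≈ 400.752
dist = sqrt(222.64^2 + 400.752^2) ≈ 458.4 km

458.4 km


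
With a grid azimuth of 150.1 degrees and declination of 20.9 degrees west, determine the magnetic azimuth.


magnetic azimuth = grid azimuth - declination (east +ve)
mag_az = 150.1 - -20.9 = 171.0 degrees

171.0 degrees


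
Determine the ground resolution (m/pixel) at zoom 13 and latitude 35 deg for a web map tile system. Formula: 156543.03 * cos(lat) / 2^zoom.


res = 156543.03 * cos(35) / 2^13 = 156543.03 * 0.81915204 / 8192 = 15.65 m/pixel

15.65 m/pixel


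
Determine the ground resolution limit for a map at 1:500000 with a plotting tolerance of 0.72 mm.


ground = 0.72 mm * 500000 / 1000 = 360.0 m

360.0 m


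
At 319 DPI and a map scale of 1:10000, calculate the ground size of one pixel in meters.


pixel_cm = 2.54 / 319 ≈ 0.007962 cm
ground = pixel_cm * 10000 / 100 = 2.54 * 10000 / (319 * 100) = 25400 / 31900 ≈ 0.8 m

0.8 m


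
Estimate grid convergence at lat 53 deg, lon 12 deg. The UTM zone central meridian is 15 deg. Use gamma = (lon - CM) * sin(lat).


gamma = (12 - 15) * sin(53) = -3 * 0.798636 = -2.396 degrees

-2.396 degrees


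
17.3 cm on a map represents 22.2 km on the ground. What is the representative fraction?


ground = 22.2 km = 2220000 cm; RF denominator = ground / map = 2220000 / 17.3 ≈ 128324; RF = 1:128324

1:128324


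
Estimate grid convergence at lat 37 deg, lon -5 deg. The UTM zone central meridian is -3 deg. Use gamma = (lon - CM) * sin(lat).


gamma = (-5 - -3) * sin(37) = -2 * 0.601815 = -1.204 degrees

-1.204 degrees


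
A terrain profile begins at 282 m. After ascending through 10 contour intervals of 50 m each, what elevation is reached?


elevation = 282 + 10 * 50 = 782 m

782 m


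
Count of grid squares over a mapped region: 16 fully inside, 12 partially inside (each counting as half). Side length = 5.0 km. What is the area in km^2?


effective squares = 16 + 12 * 0.5 = 22.0
area = 22.0 * 25.0 = 550.0 km^2

550.0 km^2


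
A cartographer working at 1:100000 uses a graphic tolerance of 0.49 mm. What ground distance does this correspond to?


ground = 0.49 mm * 100000 / 1000 = 49.0 m

49.0 m


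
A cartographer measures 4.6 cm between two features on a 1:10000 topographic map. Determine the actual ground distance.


ground = 4.6 cm * 10000 / 100 = 460.0 m

460.0 m


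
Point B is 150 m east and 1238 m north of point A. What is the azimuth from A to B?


az = atan2(150, 1238) = 6.9 deg
adjusted to 0-360: 6.9 degrees

6.9 degrees


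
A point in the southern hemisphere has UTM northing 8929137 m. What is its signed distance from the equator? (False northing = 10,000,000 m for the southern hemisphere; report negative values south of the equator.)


For southern: actual = 8929137 - 10000000 = -1070863 m

-1070863 m


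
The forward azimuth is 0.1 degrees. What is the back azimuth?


back azimuth = (0.1 + 180) mod 360 = 180.1 degrees

180.1 degrees


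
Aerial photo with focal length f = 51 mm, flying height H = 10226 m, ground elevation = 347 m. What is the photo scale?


scale = f / (H - h) = 51 mm / 9879 m = 51 / 9879000 = 1:193706

1:193706


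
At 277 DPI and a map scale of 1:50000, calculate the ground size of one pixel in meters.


pixel_cm = 2.54 / 277 ≈ 0.00917 cm
ground = pixel_cm * 50000 / 100 = 2.54 * 50000 / (277 * 100) = 127000 / 27700 ≈ 4.58 m

4.58 m


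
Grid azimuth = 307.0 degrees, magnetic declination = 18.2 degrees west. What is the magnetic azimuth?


magnetic azimuth = grid azimuth - declination (east +ve)
mag_az = 307.0 - -18.2 = 325.2 degrees

325.2 degrees


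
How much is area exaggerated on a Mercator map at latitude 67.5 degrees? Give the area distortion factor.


area_distortion = 1/cos^2(67.5) = 6.828

6.828


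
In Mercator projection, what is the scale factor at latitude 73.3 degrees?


SF = 1 / cos(73.3) = 1 / 0.287361 = 3.48

3.48


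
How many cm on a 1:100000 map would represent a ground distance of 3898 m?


map_cm = 3898 * 100 / 100000 = 3.898 cm ≈ 3.9 cm

3.9 cm


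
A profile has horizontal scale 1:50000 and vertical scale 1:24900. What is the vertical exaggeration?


VE = horizontal_scale / vertical_scale = 50000 / 24900 ≈ 2.0

2.0x


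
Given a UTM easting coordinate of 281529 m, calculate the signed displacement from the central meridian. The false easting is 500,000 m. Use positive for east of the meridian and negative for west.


displacement = 281529 - 500000 = -218471 m

-218471 m


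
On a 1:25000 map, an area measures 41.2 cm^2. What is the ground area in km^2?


ground_area = 41.2 * (25000/100)^2 = 2575000.0 m^2 = 2.575 km^2

2.575 km^2


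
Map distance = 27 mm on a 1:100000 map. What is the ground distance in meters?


ground = 27 mm * 100000 / 1000 = 2700.0 m

2700.0 m


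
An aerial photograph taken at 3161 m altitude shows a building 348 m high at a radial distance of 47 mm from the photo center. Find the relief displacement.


d = h * r / H = 348 * 47 / 3161 = 5.17 mm

5.17 mm


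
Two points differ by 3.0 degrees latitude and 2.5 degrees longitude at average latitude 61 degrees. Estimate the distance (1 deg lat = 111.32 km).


dlat_km = 3.0 * 111.32 = 333.96
dlon_km = 2.5 * 111.32 * cos(61) ≈ 134.923
dist = sqrt(333.96^2 + 134.923^2) ≈ 360.2 km

360.2 km


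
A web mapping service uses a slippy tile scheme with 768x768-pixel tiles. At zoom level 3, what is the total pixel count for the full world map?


tiles per axis = 2^3 = 8
total tiles = 8^2 = 64
pixels per axis = 8 * 768 = 6144
total pixels = 6144^2 = 37748736

37748736 pixels


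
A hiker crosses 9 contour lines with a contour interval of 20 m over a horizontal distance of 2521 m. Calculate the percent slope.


elevation change = 9 * 20 = 180 m
slope = 180 / 2521 * 100 = 7.1%

7.1%


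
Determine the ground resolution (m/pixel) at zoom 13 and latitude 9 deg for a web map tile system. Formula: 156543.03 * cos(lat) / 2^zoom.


res = 156543.03 * cos(9) / 2^13 = 156543.03 * 0.98768834 / 8192 = 18.87 m/pixel

18.87 m/pixel


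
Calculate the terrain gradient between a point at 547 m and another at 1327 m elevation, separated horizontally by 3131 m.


gradient = (1327 - 547) / 3131 = 780 / 3131 = 0.2491

0.2491


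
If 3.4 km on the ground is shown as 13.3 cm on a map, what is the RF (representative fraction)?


ground = 3.4 km = 340000 cm; RF denominator = ground / map = 340000 / 13.3 ≈ 25564; RF = 1:25564

1:25564


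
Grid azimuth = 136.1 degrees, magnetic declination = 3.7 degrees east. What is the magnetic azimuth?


magnetic azimuth = grid azimuth - declination (east +ve)
mag_az = 136.1 - 3.7 = 132.4 degrees

132.4 degrees


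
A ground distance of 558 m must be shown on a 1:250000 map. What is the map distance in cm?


map_cm = 558 * 100 / 250000 = 0.2232 cm ≈ 0.22 cm

0.22 cm


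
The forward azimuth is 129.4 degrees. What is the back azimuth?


back azimuth = (129.4 + 180) mod 360 = 309.4 degrees

309.4 degrees


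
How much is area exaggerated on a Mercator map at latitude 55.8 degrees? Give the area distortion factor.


area_distortion = 1/cos^2(55.8) = 3.165

3.165


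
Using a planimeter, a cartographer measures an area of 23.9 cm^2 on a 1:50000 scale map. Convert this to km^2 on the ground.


ground_area = 23.9 * (50000/100)^2 = 5975000.0 m^2 = 5.975 km^2

5.975 km^2


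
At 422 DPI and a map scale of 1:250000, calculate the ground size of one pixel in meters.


pixel_cm = 2.54 / 422 ≈ 0.006019 cm
ground = pixel_cm * 250000 / 100 = 2.54 * 250000 / (422 * 100) = 635000 / 42200 ≈ 15.05 m

15.05 m


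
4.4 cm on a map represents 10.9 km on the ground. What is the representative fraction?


ground = 10.9 km = 1090000 cm; RF denominator = ground / map = 1090000 / 4.4 ≈ 247727; RF = 1:247727

1:247727


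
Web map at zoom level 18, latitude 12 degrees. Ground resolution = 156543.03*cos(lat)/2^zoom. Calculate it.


res = 156543.03 * cos(12) / 2^18 = 156543.03 * 0.9781476 / 262144 = 0.58 m/pixel

0.58 m/pixel


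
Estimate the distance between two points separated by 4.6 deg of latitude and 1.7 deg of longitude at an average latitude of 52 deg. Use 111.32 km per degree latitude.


dlat_km = 4.6 * 111.32 = 512.072
dlon_km = 1.7 * 111.32 * cos(52) ≈ 116.51
dist = sqrt(512.072^2 + 116.51^2) ≈ 525.2 km

525.2 km


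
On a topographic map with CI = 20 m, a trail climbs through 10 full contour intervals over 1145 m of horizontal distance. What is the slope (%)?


elevation change = 10 * 20 = 200 m
slope = 200 / 1145 * 100 = 17.5%

17.5%


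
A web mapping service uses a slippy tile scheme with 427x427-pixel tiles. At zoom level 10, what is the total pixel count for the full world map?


tiles per axis = 2^10 = 1024
total tiles = 1024^2 = 1048576
pixels per axis = 1024 * 427 = 437248
total pixels = 437248^2 = 191185813504

191185813504 pixels


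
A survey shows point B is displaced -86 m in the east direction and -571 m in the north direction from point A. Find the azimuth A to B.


az = atan2(-86, -571) = -171.4 deg
adjusted to 0-360: 188.6 degrees

188.6 degrees


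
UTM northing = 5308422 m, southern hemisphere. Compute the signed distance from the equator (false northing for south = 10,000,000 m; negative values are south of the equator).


For southern: actual = 5308422 - 10000000 = -4691578 m

-4691578 m


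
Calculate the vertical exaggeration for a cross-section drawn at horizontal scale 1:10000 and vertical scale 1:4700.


VE = horizontal_scale / vertical_scale = 10000 / 4700 ≈ 2.1

2.1x


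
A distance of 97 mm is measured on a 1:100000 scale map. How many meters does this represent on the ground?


ground = 97 mm * 100000 / 1000 = 9700.0 m

9700.0 m


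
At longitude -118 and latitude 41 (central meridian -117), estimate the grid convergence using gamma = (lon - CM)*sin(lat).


gamma = (-118 - -117) * sin(41) = -1 * 0.656059 = -0.656 degrees

-0.656 degrees


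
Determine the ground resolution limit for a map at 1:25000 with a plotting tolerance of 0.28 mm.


ground = 0.28 mm * 25000 / 1000 = 7.0 m

7.0 m


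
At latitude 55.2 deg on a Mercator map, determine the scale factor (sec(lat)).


SF = 1 / cos(55.2) = 1 / 0.570714 = 1.752

1.752


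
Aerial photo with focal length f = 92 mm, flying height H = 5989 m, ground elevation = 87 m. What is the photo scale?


scale = f / (H - h) = 92 mm / 5902 m = 92 / 5902000 = 1:64152

1:64152


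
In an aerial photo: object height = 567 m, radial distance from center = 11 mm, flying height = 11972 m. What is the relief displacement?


d = h * r / H = 567 * 11 / 11972 = 0.52 mm

0.52 mm


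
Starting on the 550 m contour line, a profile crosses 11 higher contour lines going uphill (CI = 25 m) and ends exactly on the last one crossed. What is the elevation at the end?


elevation = 550 + 11 * 25 = 825 m

825 m


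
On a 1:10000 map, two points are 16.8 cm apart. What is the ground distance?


ground = 16.8 cm * 10000 / 100 = 1680.0 m = 1.68 km

1.68 km


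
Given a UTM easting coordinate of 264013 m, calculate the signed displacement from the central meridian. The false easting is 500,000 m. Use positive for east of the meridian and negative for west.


displacement = 264013 - 500000 = -235987 m

-235987 m


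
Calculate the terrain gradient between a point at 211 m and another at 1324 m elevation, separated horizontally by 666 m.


gradient = (1324 - 211) / 666 = 1113 / 666 = 1.6712

1.6712


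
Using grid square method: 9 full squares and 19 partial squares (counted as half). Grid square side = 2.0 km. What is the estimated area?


effective squares = 9 + 19 * 0.5 = 18.5
area = 18.5 * 4.0 = 74.0 km^2

74.0 km^2


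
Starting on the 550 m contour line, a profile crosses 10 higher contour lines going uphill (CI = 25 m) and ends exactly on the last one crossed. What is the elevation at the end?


elevation = 550 + 10 * 25 = 800 m

800 m


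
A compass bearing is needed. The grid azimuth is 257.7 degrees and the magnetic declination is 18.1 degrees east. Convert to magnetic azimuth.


magnetic azimuth = grid azimuth - declination (east +ve)
mag_az = 257.7 - 18.1 = 239.6 degrees

239.6 degrees


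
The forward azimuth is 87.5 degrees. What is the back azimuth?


back azimuth = (87.5 + 180) mod 360 = 267.5 degrees

267.5 degrees


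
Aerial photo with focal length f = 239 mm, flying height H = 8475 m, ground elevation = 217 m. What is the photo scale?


scale = f / (H - h) = 239 mm / 8258 m = 239 / 8258000 = 1:34552

1:34552


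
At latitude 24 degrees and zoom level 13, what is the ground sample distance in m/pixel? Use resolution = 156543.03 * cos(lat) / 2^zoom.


res = 156543.03 * cos(24) / 2^13 = 156543.03 * 0.91354546 / 8192 = 17.46 m/pixel

17.46 m/pixel


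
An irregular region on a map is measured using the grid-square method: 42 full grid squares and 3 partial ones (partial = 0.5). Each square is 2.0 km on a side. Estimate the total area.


effective squares = 42 + 3 * 0.5 = 43.5
area = 43.5 * 4.0 = 174.0 km^2

174.0 km^2


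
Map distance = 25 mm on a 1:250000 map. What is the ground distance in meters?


ground = 25 mm * 250000 / 1000 = 6250.0 m

6250.0 m


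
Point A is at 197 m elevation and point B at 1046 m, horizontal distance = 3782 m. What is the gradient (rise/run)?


gradient = (1046 - 197) / 3782 = 849 / 3782 = 0.2245

0.2245


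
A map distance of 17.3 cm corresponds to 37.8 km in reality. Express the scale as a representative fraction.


ground = 37.8 km = 3780000 cm; RF denominator = ground / map = 3780000 / 17.3 ≈ 218497; RF = 1:218497

1:218497


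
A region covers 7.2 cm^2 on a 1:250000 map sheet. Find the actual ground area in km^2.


ground_area = 7.2 * (250000/100)^2 = 45000000.0 m^2 = 45.0 km^2

45.0 km^2


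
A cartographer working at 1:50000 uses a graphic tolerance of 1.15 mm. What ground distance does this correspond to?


ground = 1.15 mm * 50000 / 1000 = 57.5 m

57.5 m


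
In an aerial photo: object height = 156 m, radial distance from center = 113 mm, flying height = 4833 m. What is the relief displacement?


d = h * r / H = 156 * 113 / 4833 = 3.65 mm

3.65 mm


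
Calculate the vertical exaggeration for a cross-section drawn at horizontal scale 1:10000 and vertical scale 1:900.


VE = horizontal_scale / vertical_scale = 10000 / 900 ≈ 11.1

11.1x


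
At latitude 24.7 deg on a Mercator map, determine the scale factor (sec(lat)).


SF = 1 / cos(24.7) = 1 / 0.908508 = 1.101

1.101


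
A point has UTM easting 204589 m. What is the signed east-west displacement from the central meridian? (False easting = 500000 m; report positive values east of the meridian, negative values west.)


displacement = 204589 - 500000 = -295411 m

-295411 m


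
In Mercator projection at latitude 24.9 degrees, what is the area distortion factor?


area_distortion = 1/cos^2(24.9) = 1.215

1.215


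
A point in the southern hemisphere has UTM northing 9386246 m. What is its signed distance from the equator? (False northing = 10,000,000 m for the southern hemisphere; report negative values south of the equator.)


For southern: actual = 9386246 - 10000000 = -613754 m

-613754 m


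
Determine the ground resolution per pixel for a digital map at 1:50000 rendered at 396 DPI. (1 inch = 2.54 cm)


pixel_cm = 2.54 / 396 ≈ 0.006414 cm
ground = pixel_cm * 50000 / 100 = 2.54 * 50000 / (396 * 100) = 127000 / 39600 ≈ 3.21 m

3.21 m


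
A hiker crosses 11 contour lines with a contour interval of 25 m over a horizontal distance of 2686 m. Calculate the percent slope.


elevation change = 11 * 25 = 275 m
slope = 275 / 2686 * 100 = 10.2%

10.2%


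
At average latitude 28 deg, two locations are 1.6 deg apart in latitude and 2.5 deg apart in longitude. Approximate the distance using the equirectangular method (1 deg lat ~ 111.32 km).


dlat_km = 1.6 * 111.32 = 178.112
dlon_km = 2.5 * 111.32 * cos(28) ≈ 245.724
dist = sqrt(178.112^2 + 245.724^2) ≈ 303.5 km

303.5 km


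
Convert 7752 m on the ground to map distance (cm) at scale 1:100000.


map_cm = 7752 * 100 / 100000 = 7.752 cm ≈ 7.75 cm

7.75 cm


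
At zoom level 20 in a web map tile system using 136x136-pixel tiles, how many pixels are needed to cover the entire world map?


tiles per axis = 2^20 = 1048576
total tiles = 1048576^2 = 1099511627776
pixels per axis = 1048576 * 136 = 142606336
total pixels = 142606336^2 = 20336567067344896

20336567067344896 pixels


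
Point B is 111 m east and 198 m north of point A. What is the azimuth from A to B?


az = atan2(111, 198) = 29.3 deg
adjusted to 0-360: 29.3 degrees

29.3 degrees


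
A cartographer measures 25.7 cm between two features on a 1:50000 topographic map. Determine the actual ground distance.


ground = 25.7 cm * 50000 / 100 = 12850.0 m = 12.85 km

12.85 km


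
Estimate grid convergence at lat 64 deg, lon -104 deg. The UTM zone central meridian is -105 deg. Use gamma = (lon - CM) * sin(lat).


gamma = (-104 - -105) * sin(64) = 1 * 0.898794 = 0.899 degrees

0.899 degrees


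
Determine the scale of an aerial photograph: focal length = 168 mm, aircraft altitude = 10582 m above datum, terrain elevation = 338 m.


scale = f / (H - h) = 168 mm / 10244 m = 168 / 10244000 = 1:60976

1:60976


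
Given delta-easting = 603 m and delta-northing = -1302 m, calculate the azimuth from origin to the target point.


az = atan2(603, -1302) = 155.1 deg
adjusted to 0-360: 155.1 degrees

155.1 degrees


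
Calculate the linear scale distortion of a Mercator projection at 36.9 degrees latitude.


SF = 1 / cos(36.9) = 1 / 0.799685 = 1.25

1.25
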